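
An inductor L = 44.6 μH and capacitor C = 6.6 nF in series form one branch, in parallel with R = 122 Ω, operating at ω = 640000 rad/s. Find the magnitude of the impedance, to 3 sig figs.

X_L = ωL = 28.5 Ω
X_C = 1/(ωC) = 237 Ω
Branch 1: Z₁ = R = 122 Ω
Branch 2 (series LC): Z₂ = j(X_L − X_C) = −j208 Ω
Parallel: Z = Z₁Z₂/(Z₁+Z₂), |Z| = 105 Ω, ∠Z = -30.4°

105 Ω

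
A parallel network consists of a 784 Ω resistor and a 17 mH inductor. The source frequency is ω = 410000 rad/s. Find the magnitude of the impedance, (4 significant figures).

779.1 Ω

X_L = ωL = 6970 Ω
Parallel: admittances add. Y = 1/R + 1/(jωL)
Y = (0.001276 − j0.0001435) S
|Y| = 0.001284 S → |Z| = 1/|Y| = 779.1 Ω, ∠Z = −∠Y = 6.418°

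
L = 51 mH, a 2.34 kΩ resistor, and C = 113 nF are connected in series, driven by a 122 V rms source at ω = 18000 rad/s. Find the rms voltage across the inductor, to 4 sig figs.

X_L = ωL = 918.0 Ω
X_C = 1/(ωC) = 491.6 Ω
Net reactance X = X_L − X_C = 426.4 Ω
Z = 2340 + j426.4 Ω
|Z| = √(2340² + 426.4²) = 2379 Ω
I = V/|Z| = 51.29 mA
V_L = I·|Z_L| = 0.05129 × 918.0 = 47.09 V

47.09 V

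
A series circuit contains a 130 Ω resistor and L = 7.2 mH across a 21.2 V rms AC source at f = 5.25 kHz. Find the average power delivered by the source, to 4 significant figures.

ω = 2πf = 32990 rad/s
X_L = ωL = 237.5 Ω
Z = 130.0 + j237.5 Ω
|Z| = √(130.0² + 237.5²) = 270.8 Ω
∠Z = arctan(237.5/130.0) = 61.31°
I = V/|Z| = 78.30 mA
P = VI cos φ = 21.2 × 0.07830 × cos(61.31°) = 797.0 mW

797.0 mW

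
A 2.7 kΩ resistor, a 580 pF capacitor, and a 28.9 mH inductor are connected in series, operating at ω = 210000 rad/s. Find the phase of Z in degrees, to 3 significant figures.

-38.4°

X_L = ωL = 6070 Ω
X_C = 1/(ωC) = 8210 Ω
Net reactance X = X_L − X_C = -2140 Ω
Z = 2700 − j2140 Ω
|Z| = √(2700² + 2140²) = 3450 Ω
∠Z = arctan(-2140/2700) = -38.4°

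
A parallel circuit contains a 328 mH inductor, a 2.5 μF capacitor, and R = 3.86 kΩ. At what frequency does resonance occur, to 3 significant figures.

176 Hz

ω₀ = 1/√(LC) = 1/√(0.328 × 2.5e-06) = 1104 rad/s
f₀ = ω₀/(2π) = 176 Hz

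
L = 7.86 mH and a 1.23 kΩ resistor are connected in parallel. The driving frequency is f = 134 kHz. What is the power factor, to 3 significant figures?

ω = 2πf = 841900 rad/s
X_L = ωL = 6620 Ω
Parallel: admittances add. Y = 1/R + 1/(jωL)
Y = (0.000813 − j0.000151) S
|Y| = 0.000827 S → |Z| = 1/|Y| = 1210 Ω, ∠Z = −∠Y = 10.5°
cos φ = cos(10.5°) = 0.983

0.983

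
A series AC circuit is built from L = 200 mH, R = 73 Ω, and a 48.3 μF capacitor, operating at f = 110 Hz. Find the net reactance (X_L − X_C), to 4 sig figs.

ω = 2πf = 691.2 rad/s
X_L = ωL = 138.2 Ω
X_C = 1/(ωC) = 29.96 Ω
X = 138.2 − 29.96 = 108.3 Ω

108.3 Ω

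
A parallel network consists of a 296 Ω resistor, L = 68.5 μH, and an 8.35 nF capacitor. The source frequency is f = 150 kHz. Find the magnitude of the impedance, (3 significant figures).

120 Ω

ω = 2πf = 942500 rad/s
X_L = ωL = 64.6 Ω
X_C = 1/(ωC) = 127 Ω
Parallel: admittances add. Y = 1/R + 1/(jωL) + jωC
Y = (0.00338 − j0.00762) S
|Y| = 0.00834 S → |Z| = 1/|Y| = 120 Ω, ∠Z = −∠Y = 66.1°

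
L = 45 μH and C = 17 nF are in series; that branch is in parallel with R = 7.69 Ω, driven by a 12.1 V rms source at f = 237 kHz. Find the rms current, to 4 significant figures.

1.634 A

ω = 2πf = 1.489e+06 rad/s
X_L = ωL = 67.01 Ω
X_C = 1/(ωC) = 39.50 Ω
Branch 1: Z₁ = R = 7.690 Ω
Branch 2 (series LC): Z₂ = j(X_L − X_C) = j27.51 Ω
Parallel: Z = Z₁Z₂/(Z₁+Z₂), |Z| = 7.406 Ω, ∠Z = 15.62°
I = V/|Z| = 12.1/7.406 = 1.634 A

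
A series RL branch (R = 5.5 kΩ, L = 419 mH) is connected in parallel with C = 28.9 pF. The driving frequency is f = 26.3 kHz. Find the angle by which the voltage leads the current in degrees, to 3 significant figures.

83.2°

ω = 2πf = 165200 rad/s
X_L = ωL = 69200 Ω
X_C = 1/(ωC) = 209000 Ω
Branch 1 (R+jX_L): Z₁ = 5500 + j69200 Ω, |Z₁| = 69500 Ω
Branch 2 (−jX_C): Z₂ = −j209000 Ω
Parallel: Z = Z₁Z₂/(Z₁+Z₂), |Z| = 104000 Ω, ∠Z = 83.2°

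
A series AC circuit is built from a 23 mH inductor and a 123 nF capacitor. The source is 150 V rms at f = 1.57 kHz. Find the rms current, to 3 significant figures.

251 mA

ω = 2πf = 9865 rad/s
X_L = ωL = 227 Ω
X_C = 1/(ωC) = 824 Ω
Net reactance X = X_L − X_C = -597 Ω
Z = − j597 Ω
|Z| = √(0² + 597²) = 597 Ω
I = V/|Z| = 150/597 = 251 mA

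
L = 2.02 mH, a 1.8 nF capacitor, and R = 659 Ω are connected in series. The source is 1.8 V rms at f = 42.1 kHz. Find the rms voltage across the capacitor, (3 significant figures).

2.23 V

ω = 2πf = 264500 rad/s
X_L = ωL = 534 Ω
X_C = 1/(ωC) = 2100 Ω
Net reactance X = X_L − X_C = -1570 Ω
Z = 659 − j1570 Ω
|Z| = √(659² + 1570²) = 1700 Ω
I = V/|Z| = 1.06 mA
V_C = I·|Z_C| = 0.00106 × 2100 = 2.23 V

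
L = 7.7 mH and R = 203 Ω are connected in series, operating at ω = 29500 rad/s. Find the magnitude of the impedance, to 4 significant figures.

X_L = ωL = 227.2 Ω
Z = 203.0 + j227.2 Ω
|Z| = √(203.0² + 227.2²) = 304.6 Ω

304.6 Ω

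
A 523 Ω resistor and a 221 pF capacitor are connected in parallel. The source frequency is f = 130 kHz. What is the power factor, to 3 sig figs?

0.996

ω = 2πf = 816800 rad/s
X_C = 1/(ωC) = 5540 Ω
Parallel: admittances add. Y = 1/R + jωC
Y = (0.00191 + j0.000181) S
|Y| = 0.00192 S → |Z| = 1/|Y| = 521 Ω, ∠Z = −∠Y = -5.39°
cos φ = cos(-5.39°) = 0.996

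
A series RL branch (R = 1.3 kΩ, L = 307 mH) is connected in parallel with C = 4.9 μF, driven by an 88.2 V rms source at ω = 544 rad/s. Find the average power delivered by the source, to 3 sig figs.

X_L = ωL = 167 Ω
X_C = 1/(ωC) = 375 Ω
Branch 1 (R+jX_L): Z₁ = 1300 + j167 Ω, |Z₁| = 1310 Ω
Branch 2 (−jX_C): Z₂ = −j375 Ω
Parallel: Z = Z₁Z₂/(Z₁+Z₂), |Z| = 373 Ω, ∠Z = -73.6°
I = V/|Z| = 236 mA
P = VI cos φ = 88.2 × 0.236 × cos(-73.6°) = 5.89 W

5.89 W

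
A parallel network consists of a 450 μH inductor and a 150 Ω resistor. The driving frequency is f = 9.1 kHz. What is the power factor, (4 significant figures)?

ω = 2πf = 57180 rad/s
X_L = ωL = 25.73 Ω
Parallel: admittances add. Y = 1/R + 1/(jωL)
Y = (0.006667 − j0.03887) S
|Y| = 0.03943 S → |Z| = 1/|Y| = 25.36 Ω, ∠Z = −∠Y = 80.27°
cos φ = cos(80.27°) = 0.1691

0.1691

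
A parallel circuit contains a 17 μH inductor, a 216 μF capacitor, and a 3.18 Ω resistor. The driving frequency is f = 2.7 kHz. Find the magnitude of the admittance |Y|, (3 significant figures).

ω = 2πf = 16960 rad/s
X_L = ωL = 0.288 Ω
X_C = 1/(ωC) = 0.273 Ω
Parallel: admittances add. Y = 1/R + 1/(jωL) + jωC
Y = (0.314 + j0.197) S
|Y| = 0.371 S → |Z| = 1/|Y| = 2.70 Ω, ∠Z = −∠Y = -32.1°

371 mS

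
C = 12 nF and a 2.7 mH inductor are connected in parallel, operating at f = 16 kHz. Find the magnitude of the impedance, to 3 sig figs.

ω = 2πf = 100500 rad/s
X_L = ωL = 271 Ω
X_C = 1/(ωC) = 829 Ω
Parallel: admittances add. Y = 1/(jωL) + jωC
Y = (0 − j0.00248) S
|Y| = 0.00248 S → |Z| = 1/|Y| = 404 Ω, ∠Z = −∠Y = 90.0°

404 Ω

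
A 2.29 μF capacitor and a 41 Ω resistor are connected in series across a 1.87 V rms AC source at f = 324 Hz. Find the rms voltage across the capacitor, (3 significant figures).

ω = 2πf = 2036 rad/s
X_C = 1/(ωC) = 215 Ω
Z = 41.0 − j215 Ω
|Z| = √(41.0² + 215²) = 218 Ω
I = V/|Z| = 8.56 mA
V_C = I·|Z_C| = 0.00856 × 215 = 1.84 V

1.84 V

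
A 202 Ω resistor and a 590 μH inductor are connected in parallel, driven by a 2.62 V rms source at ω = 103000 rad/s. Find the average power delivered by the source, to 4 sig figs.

33.98 mW

X_L = ωL = 60.77 Ω
Parallel: admittances add. Y = 1/R + 1/(jωL)
Y = (0.004950 − j0.01646) S
|Y| = 0.01718 S → |Z| = 1/|Y| = 58.19 Ω, ∠Z = −∠Y = 73.26°
I = V/|Z| = 45.02 mA
P = VI cos φ = 2.62 × 0.04502 × cos(73.26°) = 33.98 mW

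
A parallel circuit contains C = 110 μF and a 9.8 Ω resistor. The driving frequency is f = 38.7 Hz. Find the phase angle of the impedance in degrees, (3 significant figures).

-14.7°

ω = 2πf = 243.2 rad/s
X_C = 1/(ωC) = 37.4 Ω
Parallel: admittances add. Y = 1/R + jωC
Y = (0.102 + j0.0267) S
|Y| = 0.105 S → |Z| = 1/|Y| = 9.48 Ω, ∠Z = −∠Y = -14.7°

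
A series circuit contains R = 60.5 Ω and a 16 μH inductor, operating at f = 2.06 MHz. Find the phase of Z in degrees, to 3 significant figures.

ω = 2πf = 1.294e+07 rad/s
X_L = ωL = 207 Ω
Z = 60.5 + j207 Ω
|Z| = √(60.5² + 207²) = 216 Ω
∠Z = arctan(207/60.5) = 73.7°

73.7°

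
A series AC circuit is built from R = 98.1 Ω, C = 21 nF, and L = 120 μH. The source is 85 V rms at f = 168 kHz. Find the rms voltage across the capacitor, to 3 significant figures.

30.1 V

ω = 2πf = 1.056e+06 rad/s
X_L = ωL = 127 Ω
X_C = 1/(ωC) = 45.1 Ω
Net reactance X = X_L − X_C = 81.6 Ω
Z = 98.1 + j81.6 Ω
|Z| = √(98.1² + 81.6²) = 128 Ω
I = V/|Z| = 666 mA
V_C = I·|Z_C| = 0.666 × 45.1 = 30.1 V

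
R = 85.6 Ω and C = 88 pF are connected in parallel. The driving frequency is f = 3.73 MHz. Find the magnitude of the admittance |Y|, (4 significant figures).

11.86 mS

ω = 2πf = 2.344e+07 rad/s
X_C = 1/(ωC) = 484.9 Ω
Parallel: admittances add. Y = 1/R + jωC
Y = (0.01168 + j0.002062) S
|Y| = 0.01186 S → |Z| = 1/|Y| = 84.30 Ω, ∠Z = −∠Y = -10.01°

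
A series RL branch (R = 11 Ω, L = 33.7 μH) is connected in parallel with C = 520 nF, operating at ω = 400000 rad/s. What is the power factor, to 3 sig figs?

X_L = ωL = 13.5 Ω
X_C = 1/(ωC) = 4.81 Ω
Branch 1 (R+jX_L): Z₁ = 11.0 + j13.5 Ω, |Z₁| = 17.4 Ω
Branch 2 (−jX_C): Z₂ = −j4.81 Ω
Parallel: Z = Z₁Z₂/(Z₁+Z₂), |Z| = 5.97 Ω, ∠Z = -77.5°
cos φ = cos(-77.5°) = 0.217

0.217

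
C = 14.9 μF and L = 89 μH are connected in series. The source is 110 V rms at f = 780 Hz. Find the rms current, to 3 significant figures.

8.30 A

ω = 2πf = 4901 rad/s
X_L = ωL = 0.436 Ω
X_C = 1/(ωC) = 13.7 Ω
Net reactance X = X_L − X_C = -13.3 Ω
Z = − j13.3 Ω
|Z| = √(0² + 13.3²) = 13.3 Ω
I = V/|Z| = 110/13.3 = 8.30 A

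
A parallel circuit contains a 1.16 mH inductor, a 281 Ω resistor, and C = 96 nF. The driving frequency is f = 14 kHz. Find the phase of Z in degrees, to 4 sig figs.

20.85°

ω = 2πf = 87960 rad/s
X_L = ωL = 102.0 Ω
X_C = 1/(ωC) = 118.4 Ω
Parallel: admittances add. Y = 1/R + 1/(jωL) + jωC
Y = (0.003559 − j0.001356) S
|Y| = 0.003808 S → |Z| = 1/|Y| = 262.6 Ω, ∠Z = −∠Y = 20.85°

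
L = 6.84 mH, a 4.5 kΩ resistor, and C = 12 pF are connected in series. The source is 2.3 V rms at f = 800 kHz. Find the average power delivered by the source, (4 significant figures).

ω = 2πf = 5.027e+06 rad/s
X_L = ωL = 34380 Ω
X_C = 1/(ωC) = 16580 Ω
Net reactance X = X_L − X_C = 17800 Ω
Z = 4500 + j17800 Ω
|Z| = √(4500² + 17800²) = 18360 Ω
∠Z = arctan(17800/4500) = 75.81°
I = V/|Z| = 125.3 μA
P = VI cos φ = 2.3 × 0.0001253 × cos(75.81°) = 70.60 μW

70.60 μW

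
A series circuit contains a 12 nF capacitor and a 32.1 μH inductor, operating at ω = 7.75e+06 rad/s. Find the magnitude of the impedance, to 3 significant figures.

238 Ω

X_L = ωL = 249 Ω
X_C = 1/(ωC) = 10.8 Ω
Net reactance X = X_L − X_C = 238 Ω
Z = j238 Ω
|Z| = √(0² + 238²) = 238 Ω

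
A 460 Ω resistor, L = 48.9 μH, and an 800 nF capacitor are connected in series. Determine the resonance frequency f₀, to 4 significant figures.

ω₀ = 1/√(LC) = 1/√(4.89e-05 × 8e-07) = 159900 rad/s
f₀ = ω₀/(2π) = 25.45 kHz

25.45 kHz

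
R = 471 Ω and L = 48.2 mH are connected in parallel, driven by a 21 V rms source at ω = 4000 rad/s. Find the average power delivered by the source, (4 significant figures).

936.3 mW

X_L = ωL = 192.8 Ω
Parallel: admittances add. Y = 1/R + 1/(jωL)
Y = (0.002123 − j0.005187) S
|Y| = 0.005604 S → |Z| = 1/|Y| = 178.4 Ω, ∠Z = −∠Y = 67.74°
I = V/|Z| = 117.7 mA
P = VI cos φ = 21 × 0.1177 × cos(67.74°) = 936.3 mW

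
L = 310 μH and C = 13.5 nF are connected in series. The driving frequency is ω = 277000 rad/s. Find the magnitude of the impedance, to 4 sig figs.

181.5 Ω

X_L = ωL = 85.87 Ω
X_C = 1/(ωC) = 267.4 Ω
Net reactance X = X_L − X_C = -181.5 Ω
Z = − j181.5 Ω
|Z| = √(0² + 181.5²) = 181.5 Ω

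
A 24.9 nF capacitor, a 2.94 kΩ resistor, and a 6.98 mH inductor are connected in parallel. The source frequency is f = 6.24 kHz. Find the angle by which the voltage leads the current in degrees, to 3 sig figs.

82.8°

ω = 2πf = 39210 rad/s
X_L = ωL = 274 Ω
X_C = 1/(ωC) = 1020 Ω
Parallel: admittances add. Y = 1/R + 1/(jωL) + jωC
Y = (0.000340 − j0.00268) S
|Y| = 0.00270 S → |Z| = 1/|Y| = 370 Ω, ∠Z = −∠Y = 82.8°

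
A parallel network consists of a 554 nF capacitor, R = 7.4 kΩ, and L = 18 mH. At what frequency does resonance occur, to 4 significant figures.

1.594 kHz

ω₀ = 1/√(LC) = 1/√(0.018 × 5.54e-07) = 10010 rad/s
f₀ = ω₀/(2π) = 1.594 kHz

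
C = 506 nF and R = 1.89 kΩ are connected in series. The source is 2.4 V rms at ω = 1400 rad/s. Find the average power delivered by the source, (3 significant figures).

X_C = 1/(ωC) = 1410 Ω
Z = 1890 − j1410 Ω
|Z| = √(1890² + 1410²) = 2360 Ω
∠Z = arctan(-1410/1890) = -36.8°
I = V/|Z| = 1.02 mA
P = VI cos φ = 2.4 × 0.00102 × cos(-36.8°) = 1.96 mW

1.96 mW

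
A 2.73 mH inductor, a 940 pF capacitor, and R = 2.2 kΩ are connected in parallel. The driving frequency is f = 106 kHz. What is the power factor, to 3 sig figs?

0.986

ω = 2πf = 666000 rad/s
X_L = ωL = 1820 Ω
X_C = 1/(ωC) = 1600 Ω
Parallel: admittances add. Y = 1/R + 1/(jωL) + jωC
Y = (0.000455 + j7.61e-05) S
|Y| = 0.000461 S → |Z| = 1/|Y| = 2170 Ω, ∠Z = −∠Y = -9.50°
cos φ = cos(-9.50°) = 0.986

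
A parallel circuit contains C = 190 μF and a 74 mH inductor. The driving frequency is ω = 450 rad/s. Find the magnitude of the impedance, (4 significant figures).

18.03 Ω

X_L = ωL = 33.30 Ω
X_C = 1/(ωC) = 11.70 Ω
Parallel: admittances add. Y = 1/(jωL) + jωC
Y = (0 + j0.05547) S
|Y| = 0.05547 S → |Z| = 1/|Y| = 18.03 Ω, ∠Z = −∠Y = -90.00°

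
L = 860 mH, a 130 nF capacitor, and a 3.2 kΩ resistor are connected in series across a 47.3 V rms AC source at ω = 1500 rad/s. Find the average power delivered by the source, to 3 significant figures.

287 mW

X_L = ωL = 1290 Ω
X_C = 1/(ωC) = 5130 Ω
Net reactance X = X_L − X_C = -3840 Ω
Z = 3200 − j3840 Ω
|Z| = √(3200² + 3840²) = 5000 Ω
∠Z = arctan(-3840/3200) = -50.2°
I = V/|Z| = 9.47 mA
P = VI cos φ = 47.3 × 0.00947 × cos(-50.2°) = 287 mW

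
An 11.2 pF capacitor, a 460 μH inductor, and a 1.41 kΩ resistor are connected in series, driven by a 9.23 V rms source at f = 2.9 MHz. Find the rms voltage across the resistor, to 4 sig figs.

ω = 2πf = 1.822e+07 rad/s
X_L = ωL = 8382 Ω
X_C = 1/(ωC) = 4900 Ω
Net reactance X = X_L − X_C = 3482 Ω
Z = 1410 + j3482 Ω
|Z| = √(1410² + 3482²) = 3756 Ω
I = V/|Z| = 2.457 mA
V_R = I·|Z_R| = 0.002457 × 1410 = 3.465 V

3.465 V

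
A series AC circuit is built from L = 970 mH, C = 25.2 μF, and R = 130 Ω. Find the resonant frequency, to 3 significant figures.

32.2 Hz

ω₀ = 1/√(LC) = 1/√(0.97 × 2.52e-05) = 202.3 rad/s
f₀ = ω₀/(2π) = 32.2 Hz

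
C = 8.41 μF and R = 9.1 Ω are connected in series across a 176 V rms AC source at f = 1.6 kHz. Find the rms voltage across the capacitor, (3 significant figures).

ω = 2πf = 10050 rad/s
X_C = 1/(ωC) = 11.8 Ω
Z = 9.10 − j11.8 Ω
|Z| = √(9.10² + 11.8²) = 14.9 Ω
I = V/|Z| = 11.8 A
V_C = I·|Z_C| = 11.8 × 11.8 = 139 V

139 V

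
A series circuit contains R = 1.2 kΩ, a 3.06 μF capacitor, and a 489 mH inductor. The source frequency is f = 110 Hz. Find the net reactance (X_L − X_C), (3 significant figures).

ω = 2πf = 691.2 rad/s
X_L = ωL = 338 Ω
X_C = 1/(ωC) = 473 Ω
X = 338 − 473 = -135 Ω

-135 Ω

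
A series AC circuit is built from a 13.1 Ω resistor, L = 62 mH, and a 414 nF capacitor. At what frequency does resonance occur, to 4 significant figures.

993.4 Hz

ω₀ = 1/√(LC) = 1/√(0.062 × 4.14e-07) = 6242 rad/s
f₀ = ω₀/(2π) = 993.4 Hz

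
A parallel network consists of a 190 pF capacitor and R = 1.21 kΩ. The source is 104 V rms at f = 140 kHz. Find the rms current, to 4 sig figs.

ω = 2πf = 879600 rad/s
X_C = 1/(ωC) = 5983 Ω
Parallel: admittances add. Y = 1/R + jωC
Y = (0.0008264 + j0.0001671) S
|Y| = 0.0008432 S → |Z| = 1/|Y| = 1186 Ω, ∠Z = −∠Y = -11.43°
I = V/|Z| = 104/1186 = 87.69 mA

87.69 mA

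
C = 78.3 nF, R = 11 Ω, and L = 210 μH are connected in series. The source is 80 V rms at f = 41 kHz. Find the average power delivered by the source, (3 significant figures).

498 W

ω = 2πf = 257600 rad/s
X_L = ωL = 54.1 Ω
X_C = 1/(ωC) = 49.6 Ω
Net reactance X = X_L − X_C = 4.52 Ω
Z = 11.0 + j4.52 Ω
|Z| = √(11.0² + 4.52²) = 11.9 Ω
∠Z = arctan(4.52/11.0) = 22.3°
I = V/|Z| = 6.73 A
P = VI cos φ = 80 × 6.73 × cos(22.3°) = 498 W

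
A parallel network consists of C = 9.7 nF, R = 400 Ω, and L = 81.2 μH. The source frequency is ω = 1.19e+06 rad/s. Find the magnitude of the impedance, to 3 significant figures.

X_L = ωL = 96.6 Ω
X_C = 1/(ωC) = 86.6 Ω
Parallel: admittances add. Y = 1/R + 1/(jωL) + jωC
Y = (0.00250 + j0.00119) S
|Y| = 0.00277 S → |Z| = 1/|Y| = 361 Ω, ∠Z = −∠Y = -25.5°

361 Ω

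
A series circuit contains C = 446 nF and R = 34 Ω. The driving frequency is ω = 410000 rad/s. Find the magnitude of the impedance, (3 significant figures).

X_C = 1/(ωC) = 5.47 Ω
Z = 34.0 − j5.47 Ω
|Z| = √(34.0² + 5.47²) = 34.4 Ω

34.4 Ω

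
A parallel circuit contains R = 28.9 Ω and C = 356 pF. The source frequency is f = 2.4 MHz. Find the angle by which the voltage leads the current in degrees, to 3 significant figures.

-8.82°

ω = 2πf = 1.508e+07 rad/s
X_C = 1/(ωC) = 186 Ω
Parallel: admittances add. Y = 1/R + jωC
Y = (0.0346 + j0.00537) S
|Y| = 0.0350 S → |Z| = 1/|Y| = 28.6 Ω, ∠Z = −∠Y = -8.82°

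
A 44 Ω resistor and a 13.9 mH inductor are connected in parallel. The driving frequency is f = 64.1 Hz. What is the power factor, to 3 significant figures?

0.126

ω = 2πf = 402.8 rad/s
X_L = ωL = 5.60 Ω
Parallel: admittances add. Y = 1/R + 1/(jωL)
Y = (0.0227 − j0.179) S
|Y| = 0.180 S → |Z| = 1/|Y| = 5.55 Ω, ∠Z = −∠Y = 82.7°
cos φ = cos(82.7°) = 0.126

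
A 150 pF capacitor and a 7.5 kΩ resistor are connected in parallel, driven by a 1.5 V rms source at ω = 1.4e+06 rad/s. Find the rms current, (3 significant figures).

373 μA

X_C = 1/(ωC) = 4760 Ω
Parallel: admittances add. Y = 1/R + jωC
Y = (0.000133 + j0.000210) S
|Y| = 0.000249 S → |Z| = 1/|Y| = 4020 Ω, ∠Z = −∠Y = -57.6°
I = V/|Z| = 1.5/4020 = 373 μA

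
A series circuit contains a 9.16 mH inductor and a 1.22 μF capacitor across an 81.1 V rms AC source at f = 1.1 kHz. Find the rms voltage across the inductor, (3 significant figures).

92.9 V

ω = 2πf = 6912 rad/s
X_L = ωL = 63.3 Ω
X_C = 1/(ωC) = 119 Ω
Net reactance X = X_L − X_C = -55.3 Ω
Z = − j55.3 Ω
|Z| = √(0² + 55.3²) = 55.3 Ω
I = V/|Z| = 1.47 A
V_L = I·|Z_L| = 1.47 × 63.3 = 92.9 V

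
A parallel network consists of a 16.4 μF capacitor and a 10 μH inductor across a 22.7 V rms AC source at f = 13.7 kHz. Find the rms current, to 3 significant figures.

5.67 A

ω = 2πf = 86080 rad/s
X_L = ωL = 0.861 Ω
X_C = 1/(ωC) = 0.708 Ω
Parallel: admittances add. Y = 1/(jωL) + jωC
Y = (0 + j0.250) S
|Y| = 0.250 S → |Z| = 1/|Y| = 4.00 Ω, ∠Z = −∠Y = -90.0°
I = V/|Z| = 22.7/4.00 = 5.67 A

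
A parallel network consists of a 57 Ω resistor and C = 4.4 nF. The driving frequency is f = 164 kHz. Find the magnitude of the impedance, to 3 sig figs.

ω = 2πf = 1.03e+06 rad/s
X_C = 1/(ωC) = 221 Ω
Parallel: admittances add. Y = 1/R + jωC
Y = (0.0175 + j0.00453) S
|Y| = 0.0181 S → |Z| = 1/|Y| = 55.2 Ω, ∠Z = −∠Y = -14.5°

55.2 Ω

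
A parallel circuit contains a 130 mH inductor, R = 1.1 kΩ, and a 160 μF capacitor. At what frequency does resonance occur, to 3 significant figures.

ω₀ = 1/√(LC) = 1/√(0.13 × 0.00016) = 219.3 rad/s
f₀ = ω₀/(2π) = 34.9 Hz

34.9 Hz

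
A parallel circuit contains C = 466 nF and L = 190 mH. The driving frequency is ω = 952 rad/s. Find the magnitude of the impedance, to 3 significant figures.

197 Ω

X_L = ωL = 181 Ω
X_C = 1/(ωC) = 2250 Ω
Parallel: admittances add. Y = 1/(jωL) + jωC
Y = (0 − j0.00508) S
|Y| = 0.00508 S → |Z| = 1/|Y| = 197 Ω, ∠Z = −∠Y = 90.0°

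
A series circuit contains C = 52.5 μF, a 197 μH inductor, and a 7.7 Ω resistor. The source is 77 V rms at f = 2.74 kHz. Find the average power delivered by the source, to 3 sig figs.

708 W

ω = 2πf = 17220 rad/s
X_L = ωL = 3.39 Ω
X_C = 1/(ωC) = 1.11 Ω
Net reactance X = X_L − X_C = 2.29 Ω
Z = 7.70 + j2.29 Ω
|Z| = √(7.70² + 2.29²) = 8.03 Ω
∠Z = arctan(2.29/7.70) = 16.5°
I = V/|Z| = 9.59 A
P = VI cos φ = 77 × 9.59 × cos(16.5°) = 708 W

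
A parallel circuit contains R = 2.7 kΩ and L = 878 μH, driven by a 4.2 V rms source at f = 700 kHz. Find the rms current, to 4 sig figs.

1.898 mA

ω = 2πf = 4.398e+06 rad/s
X_L = ωL = 3862 Ω
Parallel: admittances add. Y = 1/R + 1/(jωL)
Y = (0.0003704 − j0.0002590) S
|Y| = 0.0004519 S → |Z| = 1/|Y| = 2213 Ω, ∠Z = −∠Y = 34.96°
I = V/|Z| = 4.2/2213 = 1.898 mA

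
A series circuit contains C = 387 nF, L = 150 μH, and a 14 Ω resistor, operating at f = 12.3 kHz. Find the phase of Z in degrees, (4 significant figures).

-57.34°

ω = 2πf = 77280 rad/s
X_L = ωL = 11.59 Ω
X_C = 1/(ωC) = 33.44 Ω
Net reactance X = X_L − X_C = -21.84 Ω
Z = 14.00 − j21.84 Ω
|Z| = √(14.00² + 21.84²) = 25.94 Ω
∠Z = arctan(-21.84/14.00) = -57.34°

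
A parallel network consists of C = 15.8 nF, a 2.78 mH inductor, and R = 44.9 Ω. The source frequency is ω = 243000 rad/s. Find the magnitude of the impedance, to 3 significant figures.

X_L = ωL = 676 Ω
X_C = 1/(ωC) = 260 Ω
Parallel: admittances add. Y = 1/R + 1/(jωL) + jωC
Y = (0.0223 + j0.00236) S
|Y| = 0.0224 S → |Z| = 1/|Y| = 44.7 Ω, ∠Z = −∠Y = -6.05°

44.7 Ω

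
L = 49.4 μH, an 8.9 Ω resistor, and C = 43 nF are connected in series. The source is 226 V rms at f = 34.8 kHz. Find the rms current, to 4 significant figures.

2.355 A

ω = 2πf = 218700 rad/s
X_L = ωL = 10.80 Ω
X_C = 1/(ωC) = 106.4 Ω
Net reactance X = X_L − X_C = -95.56 Ω
Z = 8.900 − j95.56 Ω
|Z| = √(8.900² + 95.56²) = 95.97 Ω
I = V/|Z| = 226/95.97 = 2.355 A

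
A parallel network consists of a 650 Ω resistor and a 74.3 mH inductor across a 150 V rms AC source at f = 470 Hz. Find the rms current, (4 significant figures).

721.5 mA

ω = 2πf = 2953 rad/s
X_L = ωL = 219.4 Ω
Parallel: admittances add. Y = 1/R + 1/(jωL)
Y = (0.001538 − j0.004558) S
|Y| = 0.004810 S → |Z| = 1/|Y| = 207.9 Ω, ∠Z = −∠Y = 71.35°
I = V/|Z| = 150/207.9 = 721.5 mA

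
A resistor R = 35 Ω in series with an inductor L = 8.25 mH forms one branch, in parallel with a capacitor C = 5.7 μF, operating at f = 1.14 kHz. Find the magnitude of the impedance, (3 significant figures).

ω = 2πf = 7163 rad/s
X_L = ωL = 59.1 Ω
X_C = 1/(ωC) = 24.5 Ω
Branch 1 (R+jX_L): Z₁ = 35.0 + j59.1 Ω, |Z₁| = 68.7 Ω
Branch 2 (−jX_C): Z₂ = −j24.5 Ω
Parallel: Z = Z₁Z₂/(Z₁+Z₂), |Z| = 34.2 Ω, ∠Z = -75.3°

34.2 Ω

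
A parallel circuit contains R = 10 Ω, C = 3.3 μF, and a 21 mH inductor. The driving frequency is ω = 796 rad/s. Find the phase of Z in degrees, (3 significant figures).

29.8°

X_L = ωL = 16.7 Ω
X_C = 1/(ωC) = 381 Ω
Parallel: admittances add. Y = 1/R + 1/(jωL) + jωC
Y = (0.100 − j0.0572) S
|Y| = 0.115 S → |Z| = 1/|Y| = 8.68 Ω, ∠Z = −∠Y = 29.8°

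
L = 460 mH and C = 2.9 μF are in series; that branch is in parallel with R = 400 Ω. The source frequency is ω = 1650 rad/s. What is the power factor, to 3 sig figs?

X_L = ωL = 759 Ω
X_C = 1/(ωC) = 209 Ω
Branch 1: Z₁ = R = 400 Ω
Branch 2 (series LC): Z₂ = j(X_L − X_C) = j550 Ω
Parallel: Z = Z₁Z₂/(Z₁+Z₂), |Z| = 323 Ω, ∠Z = 36.0°
cos φ = cos(36.0°) = 0.809

0.809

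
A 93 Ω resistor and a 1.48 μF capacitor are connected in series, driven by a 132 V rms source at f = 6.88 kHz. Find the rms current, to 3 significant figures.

1.40 A

ω = 2πf = 43230 rad/s
X_C = 1/(ωC) = 15.6 Ω
Z = 93.0 − j15.6 Ω
|Z| = √(93.0² + 15.6²) = 94.3 Ω
I = V/|Z| = 132/94.3 = 1.40 A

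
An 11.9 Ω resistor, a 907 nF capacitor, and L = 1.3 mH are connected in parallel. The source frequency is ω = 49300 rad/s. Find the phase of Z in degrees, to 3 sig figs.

X_L = ωL = 64.1 Ω
X_C = 1/(ωC) = 22.4 Ω
Parallel: admittances add. Y = 1/R + 1/(jωL) + jωC
Y = (0.0840 + j0.0291) S
|Y| = 0.0889 S → |Z| = 1/|Y| = 11.2 Ω, ∠Z = −∠Y = -19.1°

-19.1°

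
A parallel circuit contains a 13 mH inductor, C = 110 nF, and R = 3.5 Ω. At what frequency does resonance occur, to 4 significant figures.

4.209 kHz

ω₀ = 1/√(LC) = 1/√(0.013 × 1.1e-07) = 26440 rad/s
f₀ = ω₀/(2π) = 4.209 kHz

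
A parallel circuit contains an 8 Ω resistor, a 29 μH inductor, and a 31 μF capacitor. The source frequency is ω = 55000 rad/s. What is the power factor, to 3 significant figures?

0.115

X_L = ωL = 1.59 Ω
X_C = 1/(ωC) = 0.587 Ω
Parallel: admittances add. Y = 1/R + 1/(jωL) + jωC
Y = (0.125 + j1.08) S
|Y| = 1.09 S → |Z| = 1/|Y| = 0.921 Ω, ∠Z = −∠Y = -83.4°
cos φ = cos(-83.4°) = 0.115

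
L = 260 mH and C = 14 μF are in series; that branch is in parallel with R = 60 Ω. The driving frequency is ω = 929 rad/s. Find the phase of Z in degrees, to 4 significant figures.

X_L = ωL = 241.5 Ω
X_C = 1/(ωC) = 76.89 Ω
Branch 1: Z₁ = R = 60.00 Ω
Branch 2 (series LC): Z₂ = j(X_L − X_C) = j164.7 Ω
Parallel: Z = Z₁Z₂/(Z₁+Z₂), |Z| = 56.37 Ω, ∠Z = 20.02°

20.02°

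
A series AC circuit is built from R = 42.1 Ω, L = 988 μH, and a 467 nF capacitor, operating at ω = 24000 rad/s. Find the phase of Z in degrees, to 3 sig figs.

X_L = ωL = 23.7 Ω
X_C = 1/(ωC) = 89.2 Ω
Net reactance X = X_L − X_C = -65.5 Ω
Z = 42.1 − j65.5 Ω
|Z| = √(42.1² + 65.5²) = 77.9 Ω
∠Z = arctan(-65.5/42.1) = -57.3°

-57.3°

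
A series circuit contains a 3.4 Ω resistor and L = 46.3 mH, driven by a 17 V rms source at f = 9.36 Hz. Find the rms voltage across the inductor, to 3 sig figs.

ω = 2πf = 58.81 rad/s
X_L = ωL = 2.72 Ω
Z = 3.40 + j2.72 Ω
|Z| = √(3.40² + 2.72²) = 4.36 Ω
I = V/|Z| = 3.90 A
V_L = I·|Z_L| = 3.90 × 2.72 = 10.6 V

10.6 V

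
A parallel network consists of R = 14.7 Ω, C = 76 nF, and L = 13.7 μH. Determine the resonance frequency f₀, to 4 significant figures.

ω₀ = 1/√(LC) = 1/√(1.37e-05 × 7.6e-08) = 980000 rad/s
f₀ = ω₀/(2π) = 156.0 kHz

156.0 kHz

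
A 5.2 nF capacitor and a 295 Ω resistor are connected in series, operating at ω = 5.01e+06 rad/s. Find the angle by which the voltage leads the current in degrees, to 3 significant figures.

X_C = 1/(ωC) = 38.4 Ω
Z = 295 − j38.4 Ω
|Z| = √(295² + 38.4²) = 297 Ω
∠Z = arctan(-38.4/295) = -7.41°

-7.41°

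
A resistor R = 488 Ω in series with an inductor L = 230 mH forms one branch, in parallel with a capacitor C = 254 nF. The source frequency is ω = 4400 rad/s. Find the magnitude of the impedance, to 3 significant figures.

2000 Ω

X_L = ωL = 1010 Ω
X_C = 1/(ωC) = 895 Ω
Branch 1 (R+jX_L): Z₁ = 488 + j1010 Ω, |Z₁| = 1120 Ω
Branch 2 (−jX_C): Z₂ = −j895 Ω
Parallel: Z = Z₁Z₂/(Z₁+Z₂), |Z| = 2000 Ω, ∠Z = -39.3°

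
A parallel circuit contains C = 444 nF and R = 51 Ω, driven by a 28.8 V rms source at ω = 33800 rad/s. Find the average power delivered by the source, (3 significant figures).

X_C = 1/(ωC) = 66.6 Ω
Parallel: admittances add. Y = 1/R + jωC
Y = (0.0196 + j0.0150) S
|Y| = 0.0247 S → |Z| = 1/|Y| = 40.5 Ω, ∠Z = −∠Y = -37.4°
I = V/|Z| = 711 mA
P = VI cos φ = 28.8 × 0.711 × cos(-37.4°) = 16.3 W

16.3 W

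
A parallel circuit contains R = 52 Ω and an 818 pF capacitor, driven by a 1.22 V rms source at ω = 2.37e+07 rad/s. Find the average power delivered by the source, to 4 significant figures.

28.62 mW

X_C = 1/(ωC) = 51.58 Ω
Parallel: admittances add. Y = 1/R + jωC
Y = (0.01923 + j0.01939) S
|Y| = 0.02731 S → |Z| = 1/|Y| = 36.62 Ω, ∠Z = −∠Y = -45.23°
I = V/|Z| = 33.31 mA
P = VI cos φ = 1.22 × 0.03331 × cos(-45.23°) = 28.62 mW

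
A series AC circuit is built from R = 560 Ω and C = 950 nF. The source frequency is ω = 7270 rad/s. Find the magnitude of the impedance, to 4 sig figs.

X_C = 1/(ωC) = 144.8 Ω
Z = 560.0 − j144.8 Ω
|Z| = √(560.0² + 144.8²) = 578.4 Ω

578.4 Ω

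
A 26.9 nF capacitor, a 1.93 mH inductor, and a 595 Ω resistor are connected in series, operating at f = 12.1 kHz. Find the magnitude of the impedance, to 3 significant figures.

686 Ω

ω = 2πf = 76030 rad/s
X_L = ωL = 147 Ω
X_C = 1/(ωC) = 489 Ω
Net reactance X = X_L − X_C = -342 Ω
Z = 595 − j342 Ω
|Z| = √(595² + 342²) = 686 Ω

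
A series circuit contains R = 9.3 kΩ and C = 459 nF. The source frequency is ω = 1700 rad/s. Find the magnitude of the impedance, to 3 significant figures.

9390 Ω

X_C = 1/(ωC) = 1280 Ω
Z = 9300 − j1280 Ω
|Z| = √(9300² + 1280²) = 9390 Ω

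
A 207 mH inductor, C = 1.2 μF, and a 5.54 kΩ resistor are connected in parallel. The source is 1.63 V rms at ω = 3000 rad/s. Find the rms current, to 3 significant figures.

3.26 mA

X_L = ωL = 621 Ω
X_C = 1/(ωC) = 278 Ω
Parallel: admittances add. Y = 1/R + 1/(jωL) + jωC
Y = (0.000181 + j0.00199) S
|Y| = 0.00200 S → |Z| = 1/|Y| = 501 Ω, ∠Z = −∠Y = -84.8°
I = V/|Z| = 1.63/501 = 3.26 mA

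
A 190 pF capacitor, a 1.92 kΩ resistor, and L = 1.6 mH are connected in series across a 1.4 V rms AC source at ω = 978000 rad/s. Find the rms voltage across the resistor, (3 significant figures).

X_L = ωL = 1560 Ω
X_C = 1/(ωC) = 5380 Ω
Net reactance X = X_L − X_C = -3820 Ω
Z = 1920 − j3820 Ω
|Z| = √(1920² + 3820²) = 4270 Ω
I = V/|Z| = 328 μA
V_R = I·|Z_R| = 0.000328 × 1920 = 0.629 V

0.629 V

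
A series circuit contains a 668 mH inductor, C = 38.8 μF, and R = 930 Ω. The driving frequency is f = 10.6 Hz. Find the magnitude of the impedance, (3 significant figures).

991 Ω

ω = 2πf = 66.60 rad/s
X_L = ωL = 44.5 Ω
X_C = 1/(ωC) = 387 Ω
Net reactance X = X_L − X_C = -342 Ω
Z = 930 − j342 Ω
|Z| = √(930² + 342²) = 991 Ω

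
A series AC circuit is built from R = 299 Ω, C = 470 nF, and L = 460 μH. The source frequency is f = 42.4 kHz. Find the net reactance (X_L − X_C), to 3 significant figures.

115 Ω

ω = 2πf = 266400 rad/s
X_L = ωL = 123 Ω
X_C = 1/(ωC) = 7.99 Ω
X = 123 − 7.99 = 115 Ω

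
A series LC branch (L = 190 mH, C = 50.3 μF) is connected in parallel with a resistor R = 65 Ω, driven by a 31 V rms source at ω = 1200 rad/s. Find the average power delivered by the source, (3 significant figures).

14.8 W

X_L = ωL = 228 Ω
X_C = 1/(ωC) = 16.6 Ω
Branch 1: Z₁ = R = 65.0 Ω
Branch 2 (series LC): Z₂ = j(X_L − X_C) = j211 Ω
Parallel: Z = Z₁Z₂/(Z₁+Z₂), |Z| = 62.1 Ω, ∠Z = 17.1°
I = V/|Z| = 499 mA
P = VI cos φ = 31 × 0.499 × cos(17.1°) = 14.8 W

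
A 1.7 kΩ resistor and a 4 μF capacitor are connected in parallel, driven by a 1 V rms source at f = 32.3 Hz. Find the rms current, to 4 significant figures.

ω = 2πf = 202.9 rad/s
X_C = 1/(ωC) = 1232 Ω
Parallel: admittances add. Y = 1/R + jωC
Y = (0.0005882 + j0.0008118) S
|Y| = 0.001003 S → |Z| = 1/|Y| = 997.5 Ω, ∠Z = −∠Y = -54.07°
I = V/|Z| = 1/997.5 = 1.003 mA

1.003 mA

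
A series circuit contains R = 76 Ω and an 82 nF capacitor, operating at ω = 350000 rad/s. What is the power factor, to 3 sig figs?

X_C = 1/(ωC) = 34.8 Ω
Z = 76.0 − j34.8 Ω
|Z| = √(76.0² + 34.8²) = 83.6 Ω
∠Z = arctan(-34.8/76.0) = -24.6°
cos φ = cos(-24.6°) = 0.909

0.909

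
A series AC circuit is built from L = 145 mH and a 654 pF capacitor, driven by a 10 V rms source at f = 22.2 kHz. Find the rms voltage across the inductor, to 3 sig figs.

ω = 2πf = 139500 rad/s
X_L = ωL = 20200 Ω
X_C = 1/(ωC) = 11000 Ω
Net reactance X = X_L − X_C = 9260 Ω
Z = j9260 Ω
|Z| = √(0² + 9260²) = 9260 Ω
I = V/|Z| = 1.08 mA
V_L = I·|Z_L| = 0.00108 × 20200 = 21.8 V

21.8 V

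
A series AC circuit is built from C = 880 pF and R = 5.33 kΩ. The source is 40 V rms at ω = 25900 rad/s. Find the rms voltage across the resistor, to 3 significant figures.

4.82 V

X_C = 1/(ωC) = 43900 Ω
Z = 5330 − j43900 Ω
|Z| = √(5330² + 43900²) = 44200 Ω
I = V/|Z| = 905 μA
V_R = I·|Z_R| = 0.000905 × 5330 = 4.82 V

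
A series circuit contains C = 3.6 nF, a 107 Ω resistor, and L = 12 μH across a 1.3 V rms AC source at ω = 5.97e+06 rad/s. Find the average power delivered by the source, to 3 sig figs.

X_L = ωL = 71.6 Ω
X_C = 1/(ωC) = 46.5 Ω
Net reactance X = X_L − X_C = 25.1 Ω
Z = 107 + j25.1 Ω
|Z| = √(107² + 25.1²) = 110 Ω
∠Z = arctan(25.1/107) = 13.2°
I = V/|Z| = 11.8 mA
P = VI cos φ = 1.3 × 0.0118 × cos(13.2°) = 15.0 mW

15.0 mW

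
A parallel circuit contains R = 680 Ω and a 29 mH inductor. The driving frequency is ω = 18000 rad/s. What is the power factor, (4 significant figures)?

X_L = ωL = 522.0 Ω
Parallel: admittances add. Y = 1/R + 1/(jωL)
Y = (0.001471 − j0.001916) S
|Y| = 0.002415 S → |Z| = 1/|Y| = 414.1 Ω, ∠Z = −∠Y = 52.49°
cos φ = cos(52.49°) = 0.6089

0.6089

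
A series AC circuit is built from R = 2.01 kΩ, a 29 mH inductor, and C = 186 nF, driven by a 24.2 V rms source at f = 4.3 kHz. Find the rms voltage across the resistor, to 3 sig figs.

ω = 2πf = 27020 rad/s
X_L = ωL = 784 Ω
X_C = 1/(ωC) = 199 Ω
Net reactance X = X_L − X_C = 585 Ω
Z = 2010 + j585 Ω
|Z| = √(2010² + 585²) = 2090 Ω
I = V/|Z| = 11.6 mA
V_R = I·|Z_R| = 0.0116 × 2010 = 23.2 V

23.2 V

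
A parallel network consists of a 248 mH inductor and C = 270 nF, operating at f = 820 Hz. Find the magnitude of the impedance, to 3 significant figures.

1640 Ω

ω = 2πf = 5152 rad/s
X_L = ωL = 1280 Ω
X_C = 1/(ωC) = 719 Ω
Parallel: admittances add. Y = 1/(jωL) + jωC
Y = (0 + j0.000608) S
|Y| = 0.000608 S → |Z| = 1/|Y| = 1640 Ω, ∠Z = −∠Y = -90.0°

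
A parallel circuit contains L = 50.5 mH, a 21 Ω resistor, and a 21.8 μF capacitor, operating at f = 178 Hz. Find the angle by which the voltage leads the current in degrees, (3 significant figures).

-7.98°

ω = 2πf = 1118 rad/s
X_L = ωL = 56.5 Ω
X_C = 1/(ωC) = 41.0 Ω
Parallel: admittances add. Y = 1/R + 1/(jωL) + jωC
Y = (0.0476 + j0.00668) S
|Y| = 0.0481 S → |Z| = 1/|Y| = 20.8 Ω, ∠Z = −∠Y = -7.98°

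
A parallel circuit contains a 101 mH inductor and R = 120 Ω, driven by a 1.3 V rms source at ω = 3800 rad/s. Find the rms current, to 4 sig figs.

X_L = ωL = 383.8 Ω
Parallel: admittances add. Y = 1/R + 1/(jωL)
Y = (0.008333 − j0.002606) S
|Y| = 0.008731 S → |Z| = 1/|Y| = 114.5 Ω, ∠Z = −∠Y = 17.36°
I = V/|Z| = 1.3/114.5 = 11.35 mA

11.35 mA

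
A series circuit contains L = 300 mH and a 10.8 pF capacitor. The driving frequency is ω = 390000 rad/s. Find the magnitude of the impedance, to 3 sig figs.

X_L = ωL = 117000 Ω
X_C = 1/(ωC) = 237000 Ω
Net reactance X = X_L − X_C = -120000 Ω
Z = − j120000 Ω
|Z| = √(0² + 120000²) = 120000 Ω

120000 Ω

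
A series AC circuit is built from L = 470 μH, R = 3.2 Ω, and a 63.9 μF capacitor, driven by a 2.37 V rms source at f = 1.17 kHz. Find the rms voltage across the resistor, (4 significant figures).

2.189 V

ω = 2πf = 7351 rad/s
X_L = ωL = 3.455 Ω
X_C = 1/(ωC) = 2.129 Ω
Net reactance X = X_L − X_C = 1.326 Ω
Z = 3.200 + j1.326 Ω
|Z| = √(3.200² + 1.326²) = 3.464 Ω
I = V/|Z| = 684.2 mA
V_R = I·|Z_R| = 0.6842 × 3.200 = 2.189 V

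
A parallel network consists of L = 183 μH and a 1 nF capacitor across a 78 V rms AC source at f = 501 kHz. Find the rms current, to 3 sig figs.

110 mA

ω = 2πf = 3.148e+06 rad/s
X_L = ωL = 576 Ω
X_C = 1/(ωC) = 318 Ω
Parallel: admittances add. Y = 1/(jωL) + jωC
Y = (0 + j0.00141) S
|Y| = 0.00141 S → |Z| = 1/|Y| = 708 Ω, ∠Z = −∠Y = -90.0°
I = V/|Z| = 78/708 = 110 mA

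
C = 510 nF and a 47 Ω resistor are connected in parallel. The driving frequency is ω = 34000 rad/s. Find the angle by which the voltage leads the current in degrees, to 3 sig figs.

-39.2°

X_C = 1/(ωC) = 57.7 Ω
Parallel: admittances add. Y = 1/R + jωC
Y = (0.0213 + j0.0173) S
|Y| = 0.0274 S → |Z| = 1/|Y| = 36.4 Ω, ∠Z = −∠Y = -39.2°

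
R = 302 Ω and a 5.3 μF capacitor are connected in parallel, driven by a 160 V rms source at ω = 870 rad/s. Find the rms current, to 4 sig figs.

X_C = 1/(ωC) = 216.9 Ω
Parallel: admittances add. Y = 1/R + jωC
Y = (0.003311 + j0.004611) S
|Y| = 0.005677 S → |Z| = 1/|Y| = 176.2 Ω, ∠Z = −∠Y = -54.32°
I = V/|Z| = 160/176.2 = 908.3 mA

908.3 mA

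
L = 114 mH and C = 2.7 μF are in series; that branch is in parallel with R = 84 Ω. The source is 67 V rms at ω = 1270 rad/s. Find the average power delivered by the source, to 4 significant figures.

53.44 W

X_L = ωL = 144.8 Ω
X_C = 1/(ωC) = 291.6 Ω
Branch 1: Z₁ = R = 84.00 Ω
Branch 2 (series LC): Z₂ = j(X_L − X_C) = −j146.9 Ω
Parallel: Z = Z₁Z₂/(Z₁+Z₂), |Z| = 72.91 Ω, ∠Z = -29.77°
I = V/|Z| = 918.9 mA
P = VI cos φ = 67 × 0.9189 × cos(-29.77°) = 53.44 W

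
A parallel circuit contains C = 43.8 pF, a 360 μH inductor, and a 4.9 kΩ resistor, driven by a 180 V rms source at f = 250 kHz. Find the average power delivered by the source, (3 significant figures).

6.61 W

ω = 2πf = 1.571e+06 rad/s
X_L = ωL = 565 Ω
X_C = 1/(ωC) = 14500 Ω
Parallel: admittances add. Y = 1/R + 1/(jωL) + jωC
Y = (0.000204 − j0.00170) S
|Y| = 0.00171 S → |Z| = 1/|Y| = 584 Ω, ∠Z = −∠Y = 83.2°
I = V/|Z| = 308 mA
P = VI cos φ = 180 × 0.308 × cos(83.2°) = 6.61 W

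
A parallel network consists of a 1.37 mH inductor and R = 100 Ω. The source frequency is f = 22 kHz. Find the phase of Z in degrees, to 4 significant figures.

ω = 2πf = 138200 rad/s
X_L = ωL = 189.4 Ω
Parallel: admittances add. Y = 1/R + 1/(jωL)
Y = (0.01000 − j0.005281) S
|Y| = 0.01131 S → |Z| = 1/|Y| = 88.43 Ω, ∠Z = −∠Y = 27.84°

27.84°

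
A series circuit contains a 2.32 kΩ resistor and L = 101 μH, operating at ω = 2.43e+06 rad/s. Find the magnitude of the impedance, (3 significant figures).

2330 Ω

X_L = ωL = 245 Ω
Z = 2320 + j245 Ω
|Z| = √(2320² + 245²) = 2330 Ω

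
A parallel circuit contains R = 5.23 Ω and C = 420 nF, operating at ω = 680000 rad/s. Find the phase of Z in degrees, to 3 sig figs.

-56.2°

X_C = 1/(ωC) = 3.50 Ω
Parallel: admittances add. Y = 1/R + jωC
Y = (0.191 + j0.286) S
|Y| = 0.344 S → |Z| = 1/|Y| = 2.91 Ω, ∠Z = −∠Y = -56.2°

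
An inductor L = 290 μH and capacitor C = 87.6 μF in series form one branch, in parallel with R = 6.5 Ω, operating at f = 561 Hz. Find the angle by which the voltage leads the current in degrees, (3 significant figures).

ω = 2πf = 3525 rad/s
X_L = ωL = 1.02 Ω
X_C = 1/(ωC) = 3.24 Ω
Branch 1: Z₁ = R = 6.50 Ω
Branch 2 (series LC): Z₂ = j(X_L − X_C) = −j2.22 Ω
Parallel: Z = Z₁Z₂/(Z₁+Z₂), |Z| = 2.10 Ω, ∠Z = -71.2°

-71.2°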